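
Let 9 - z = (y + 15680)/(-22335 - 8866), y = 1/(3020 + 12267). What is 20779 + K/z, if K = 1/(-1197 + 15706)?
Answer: 1366447577071150471/65760988334096 ≈ 20779.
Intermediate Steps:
y = 1/15287 ≈ 6.5415e-5
z = 4532427344/476969687 (z = 9 - (1/15287 + 15680)/(-22335 - 8866) = 9 - 239700161/(15287*(-31201)) = 9 - 239700161*(-1)/(15287*31201) = 9 - 1*(-239700161/476969687) = 9 + 239700161/476969687 = 4532427344/476969687 ≈ 9.5025)
K = 1/14509 ≈ 6.8923e-5
20779 + K/z = 20779 + 1/(14509*(4532427344/476969687)) = 20779 + (1/14509)*(476969687/4532427344) = 20779 + 476969687/65760988334096 = 1366447577071150471/65760988334096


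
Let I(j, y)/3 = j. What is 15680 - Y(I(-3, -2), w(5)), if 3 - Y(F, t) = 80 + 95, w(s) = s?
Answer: 15852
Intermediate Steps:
I(j, y) = 3*j
Y(F, t) = -172 (Y(F, t) = 3 - (80 + 95) = 3 - 1*175 = 3 - 175 = -172)
15680 - Y(I(-3, -2), w(5)) = 15680 - 1*(-172) = 15680 + 172 = 15852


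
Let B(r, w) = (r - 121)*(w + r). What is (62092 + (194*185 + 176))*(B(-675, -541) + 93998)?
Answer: 104237317572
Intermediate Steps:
B(r, w) = (-121 + r)*(r + w)
(62092 + (194*185 + 176))*(B(-675, -541) + 93998) = (62092 + (194*185 + 176))*(((-675)² - 121*(-675) - 121*(-541) - 675*(-541)) + 93998) = (62092 + (35890 + 176))*((455625 + 81675 + 65461 + 365175) + 93998) = (62092 + 36066)*(967936 + 93998) = 98158*1061934 = 104237317572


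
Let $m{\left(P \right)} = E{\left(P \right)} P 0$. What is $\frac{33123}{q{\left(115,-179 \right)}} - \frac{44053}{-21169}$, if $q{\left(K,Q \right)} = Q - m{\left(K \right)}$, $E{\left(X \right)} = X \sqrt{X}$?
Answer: $- \frac{693295300}{3789251} \approx -182.96$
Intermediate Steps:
$E{\left(X \right)} = X^{\frac{3}{2}}$
$m{\left(P \right)} = 0$ ($m{\left(P \right)} = P^{\frac{3}{2}} P 0 = P^{\frac{5}{2}} \cdot 0 = 0$)
$q{\left(K,Q \right)} = Q$ ($q{\left(K,Q \right)} = Q - 0 = Q + 0 = Q$)
$\frac{33123}{q{\left(115,-179 \right)}} - \frac{44053}{-21169} = \frac{33123}{-179} - \frac{44053}{-21169} = 33123 \left(- \frac{1}{179}\right) - - \frac{44053}{21169} = - \frac{33123}{179} + \frac{44053}{21169} = - \frac{693295300}{3789251}$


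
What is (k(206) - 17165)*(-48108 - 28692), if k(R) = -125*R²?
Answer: 408703872000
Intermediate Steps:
(k(206) - 17165)*(-48108 - 28692) = (-125*206² - 17165)*(-48108 - 28692) = (-125*42436 - 17165)*(-76800) = (-5304500 - 17165)*(-76800) = -5321665*(-76800) = 408703872000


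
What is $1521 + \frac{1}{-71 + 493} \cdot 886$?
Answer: $\frac{321374}{211} \approx 1523.1$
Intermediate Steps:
$1521 + \frac{1}{-71 + 493} \cdot 886 = 1521 + \frac{1}{422} \cdot 886 = 1521 + \frac{443}{211} = \frac{321374}{211}$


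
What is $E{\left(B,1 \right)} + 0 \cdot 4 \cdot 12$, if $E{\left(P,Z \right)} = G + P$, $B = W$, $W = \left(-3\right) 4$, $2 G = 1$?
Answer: $- \frac{23}{2} \approx -11.5$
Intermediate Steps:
$G = \frac{1}{2}$ ($G = \frac{1}{2} \cdot 1 = \frac{1}{2} \approx 0.5$)
$W = -12$
$B = -12$
$E{\left(P,Z \right)} = \frac{1}{2} + P$
$E{\left(B,1 \right)} + 0 \cdot 4 \cdot 12 = \left(\frac{1}{2} - 12\right) + 0 \cdot 4 \cdot 12 = - \frac{23}{2} + 0 \cdot 12 = - \frac{23}{2} + 0 = - \frac{23}{2}$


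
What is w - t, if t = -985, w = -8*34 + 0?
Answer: 713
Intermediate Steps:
w = -272 (w = -272 + 0 = -272)
w - t = -272 - 1*(-985) = -272 + 985 = 713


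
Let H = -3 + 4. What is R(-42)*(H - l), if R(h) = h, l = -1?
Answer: -84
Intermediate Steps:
H = 1
R(-42)*(H - l) = -42*(1 - 1*(-1)) = -42*(1 + 1) = -42*2 = -84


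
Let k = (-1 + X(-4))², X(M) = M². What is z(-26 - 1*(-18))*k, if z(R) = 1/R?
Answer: -225/8 ≈ -28.125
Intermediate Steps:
k = 225 (k = (-1 + (-4)²)² = (-1 + 16)² = 15² = 225)
z(-26 - 1*(-18))*k = 225/(-26 - 1*(-18)) = 225/(-26 + 18) = 225/(-8) = -⅛*225 = -225/8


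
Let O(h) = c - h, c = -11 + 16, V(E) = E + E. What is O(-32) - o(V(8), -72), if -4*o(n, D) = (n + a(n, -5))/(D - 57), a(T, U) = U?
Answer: 19081/516 ≈ 36.979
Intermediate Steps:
V(E) = 2*E
c = 5
O(h) = 5 - h
o(n, D) = -(-5 + n)/(4*(-57 + D)) (o(n, D) = -(n - 5)/(4*(D - 57)) = -(-5 + n)/(4*(-57 + D)))
O(-32) - o(V(8), -72) = (5 - 1*(-32)) - (5 - 2*8)/(4*(-57 - 72)) = (5 + 32) - (5 - 1*16)/(4*(-129)) = 37 - (-1)*(5 - 16)/(4*129) = 37 - (-1)*(-11)/(4*129) = 37 - 1*11/516 = 37 - 11/516 = 19081/516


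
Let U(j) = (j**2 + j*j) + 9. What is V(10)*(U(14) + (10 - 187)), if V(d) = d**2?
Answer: 22400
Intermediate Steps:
U(j) = 9 + 2*j**2 (U(j) = (j**2 + j**2) + 9 = 2*j**2 + 9 = 9 + 2*j**2)
V(10)*(U(14) + (10 - 187)) = 10**2*((9 + 2*14**2) + (10 - 187)) = 100*((9 + 2*196) - 177) = 100*((9 + 392) - 177) = 100*(401 - 177) = 100*224 = 22400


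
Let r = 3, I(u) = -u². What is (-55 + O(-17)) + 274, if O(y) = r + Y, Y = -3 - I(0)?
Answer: 219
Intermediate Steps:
Y = -3 (Y = -3 - (-1)*0² = -3 - (-1)*0 = -3 - 1*0 = -3 + 0 = -3)
O(y) = 0 (O(y) = 3 - 3 = 0)
(-55 + O(-17)) + 274 = (-55 + 0) + 274 = -55 + 274 = 219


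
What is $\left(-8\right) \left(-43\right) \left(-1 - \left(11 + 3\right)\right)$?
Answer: $-5160$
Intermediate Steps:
$\left(-8\right) \left(-43\right) \left(-1 - \left(11 + 3\right)\right) = 344 \left(-1 - 14\right) = 344 \left(-15\right) = -5160$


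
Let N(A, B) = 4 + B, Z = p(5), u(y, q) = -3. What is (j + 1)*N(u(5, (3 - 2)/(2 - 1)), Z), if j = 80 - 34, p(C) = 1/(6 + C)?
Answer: 2115/11 ≈ 192.27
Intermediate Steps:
j = 46
Z = 1/11 (Z = 1/(6 + 5) = 1/11 ≈ 0.090909)
(j + 1)*N(u(5, (3 - 2)/(2 - 1)), Z) = (46 + 1)*(4 + 1/11) = 47*(45/11) = 2115/11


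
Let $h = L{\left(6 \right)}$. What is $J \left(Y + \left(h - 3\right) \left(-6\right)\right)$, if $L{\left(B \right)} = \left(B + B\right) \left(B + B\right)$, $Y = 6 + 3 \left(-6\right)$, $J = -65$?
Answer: $55770$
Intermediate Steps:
$Y = -12$ ($Y = 6 - 18 = -12$)
$L{\left(B \right)} = 4 B^{2}$ ($L{\left(B \right)} = 2 B 2 B = 4 B^{2}$)
$h = 144$ ($h = 4 \cdot 6^{2} = 4 \cdot 36 = 144$)
$J \left(Y + \left(h - 3\right) \left(-6\right)\right) = - 65 \left(-12 + \left(144 - 3\right) \left(-6\right)\right) = - 65 \left(-12 + 141 \left(-6\right)\right) = - 65 \left(-12 - 846\right) = \left(-65\right) \left(-858\right) = 55770$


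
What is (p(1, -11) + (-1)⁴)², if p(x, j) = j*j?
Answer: 14884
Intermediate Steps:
p(x, j) = j²
(p(1, -11) + (-1)⁴)² = ((-11)² + (-1)⁴)² = (121 + 1)² = 122² = 14884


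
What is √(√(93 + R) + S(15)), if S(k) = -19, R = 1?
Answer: √(-19 + √94) ≈ 3.0504*I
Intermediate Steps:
√(√(93 + R) + S(15)) = √(√(93 + 1) - 19) = √(√94 - 19) = √(-19 + √94)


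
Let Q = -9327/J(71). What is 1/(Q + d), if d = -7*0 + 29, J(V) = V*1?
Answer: -71/7268 ≈ -0.0097688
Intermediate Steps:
J(V) = V
Q = -9327/71 ≈ -131.37
d = 29 (d = -7*0 + 29 = 0 + 29 = 29)
1/(Q + d) = 1/(-9327/71 + 29) = 1/(-7268/71) = -71/7268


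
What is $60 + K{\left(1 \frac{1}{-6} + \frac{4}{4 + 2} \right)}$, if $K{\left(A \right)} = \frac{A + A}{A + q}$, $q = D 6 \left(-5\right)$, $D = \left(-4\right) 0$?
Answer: $62$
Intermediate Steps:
$D = 0$
$q = 0$ ($q = 0 \cdot 6 \left(-5\right) = 0 \left(-5\right) = 0$)
$K{\left(A \right)} = 2$ ($K{\left(A \right)} = \frac{A + A}{A + 0} = \frac{2 A}{A} = 2$)
$60 + K{\left(1 \frac{1}{-6} + \frac{4}{4 + 2} \right)} = 60 + 2 = 62$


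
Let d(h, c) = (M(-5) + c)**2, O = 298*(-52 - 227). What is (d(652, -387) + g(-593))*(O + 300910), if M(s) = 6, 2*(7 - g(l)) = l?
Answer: 31677513236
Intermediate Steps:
g(l) = 7 - l/2
O = -83142 (O = 298*(-279) = -83142)
d(h, c) = (6 + c)**2
(d(652, -387) + g(-593))*(O + 300910) = ((6 - 387)**2 + (7 - 1/2*(-593)))*(-83142 + 300910) = ((-381)**2 + (7 + 593/2))*217768 = (145161 + 607/2)*217768 = (290929/2)*217768 = 31677513236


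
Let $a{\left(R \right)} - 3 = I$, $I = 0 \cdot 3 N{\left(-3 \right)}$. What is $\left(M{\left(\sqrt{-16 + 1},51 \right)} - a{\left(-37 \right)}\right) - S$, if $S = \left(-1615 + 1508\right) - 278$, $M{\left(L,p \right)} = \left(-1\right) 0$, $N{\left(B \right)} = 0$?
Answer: $382$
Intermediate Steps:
$M{\left(L,p \right)} = 0$
$I = 0$ ($I = 0 \cdot 3 \cdot 0 = 0 \cdot 0 = 0$)
$a{\left(R \right)} = 3$ ($a{\left(R \right)} = 3 + 0 = 3$)
$S = -385$ ($S = -107 - 278 = -385$)
$\left(M{\left(\sqrt{-16 + 1},51 \right)} - a{\left(-37 \right)}\right) - S = \left(0 - 3\right) - -385 = \left(0 - 3\right) + 385 = -3 + 385 = 382$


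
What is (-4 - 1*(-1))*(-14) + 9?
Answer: 51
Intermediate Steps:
(-4 - 1*(-1))*(-14) + 9 = (-4 + 1)*(-14) + 9 = -3*(-14) + 9 = 42 + 9 = 51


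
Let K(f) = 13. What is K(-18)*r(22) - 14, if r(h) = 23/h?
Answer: -9/22 ≈ -0.40909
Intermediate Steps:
K(-18)*r(22) - 14 = 13*(23/22) - 14 = 299/22 - 14 = -9/22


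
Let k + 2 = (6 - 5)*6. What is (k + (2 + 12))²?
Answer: 324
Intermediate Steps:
k = 4 (k = -2 + (6 - 5)*6 = -2 + 1*6 = -2 + 6 = 4)
(k + (2 + 12))² = (4 + (2 + 12))² = (4 + 14)² = 18² = 324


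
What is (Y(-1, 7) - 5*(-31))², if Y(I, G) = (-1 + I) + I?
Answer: 23104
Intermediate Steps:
Y(I, G) = -1 + 2*I
(Y(-1, 7) - 5*(-31))² = ((-1 + 2*(-1)) - 5*(-31))² = ((-1 - 2) + 155)² = (-3 + 155)² = 152² = 23104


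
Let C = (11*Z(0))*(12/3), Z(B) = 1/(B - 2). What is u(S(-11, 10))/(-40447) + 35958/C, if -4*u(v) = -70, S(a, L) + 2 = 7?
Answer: -132217601/80894 ≈ -1634.5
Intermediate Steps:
S(a, L) = 5 (S(a, L) = -2 + 7 = 5)
Z(B) = 1/(-2 + B)
C = -22 (C = (11/(-2 + 0))*(12/3) = (11/(-2))*(12*(⅓)) = (11*(-½))*4 = -11/2*4 = -22)
u(v) = 35/2 (u(v) = -¼*(-70) = 35/2)
u(S(-11, 10))/(-40447) + 35958/C = (35/2)/(-40447) + 35958/(-22) = (35/2)*(-1/40447) + 35958*(-1/22) = -35/80894 - 17979/11 = -132217601/80894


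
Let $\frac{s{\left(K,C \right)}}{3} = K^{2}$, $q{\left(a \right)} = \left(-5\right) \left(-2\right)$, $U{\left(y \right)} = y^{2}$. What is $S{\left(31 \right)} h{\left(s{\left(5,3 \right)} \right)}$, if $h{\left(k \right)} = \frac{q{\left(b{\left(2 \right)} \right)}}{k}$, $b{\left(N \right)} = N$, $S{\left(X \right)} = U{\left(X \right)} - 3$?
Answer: $\frac{1916}{15} \approx 127.73$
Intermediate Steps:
$S{\left(X \right)} = -3 + X^{2}$ ($S{\left(X \right)} = X^{2} - 3 = -3 + X^{2}$)
$q{\left(a \right)} = 10$
$s{\left(K,C \right)} = 3 K^{2}$
$h{\left(k \right)} = \frac{10}{k}$
$S{\left(31 \right)} h{\left(s{\left(5,3 \right)} \right)} = \left(-3 + 31^{2}\right) \frac{10}{3 \cdot 5^{2}} = \left(-3 + 961\right) \frac{10}{3 \cdot 25} = 958 \cdot \frac{10}{75} = 958 \cdot 10 \cdot \frac{1}{75} = 958 \cdot \frac{2}{15} = \frac{1916}{15}$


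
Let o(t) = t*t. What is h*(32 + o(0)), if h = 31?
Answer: 992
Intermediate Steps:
o(t) = t²
h*(32 + o(0)) = 31*(32 + 0²) = 31*(32 + 0) = 31*32 = 992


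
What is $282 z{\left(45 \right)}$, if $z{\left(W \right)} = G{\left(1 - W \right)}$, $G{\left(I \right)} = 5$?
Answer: $1410$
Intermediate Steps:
$z{\left(W \right)} = 5$
$282 z{\left(45 \right)} = 282 \cdot 5 = 1410$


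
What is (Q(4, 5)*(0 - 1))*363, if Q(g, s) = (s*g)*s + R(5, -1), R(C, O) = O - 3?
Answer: -34848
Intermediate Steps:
R(C, O) = -3 + O
Q(g, s) = -4 + g*s² (Q(g, s) = (s*g)*s + (-3 - 1) = (g*s)*s - 4 = g*s² - 4 = -4 + g*s²)
(Q(4, 5)*(0 - 1))*363 = ((-4 + 4*5²)*(0 - 1))*363 = ((-4 + 4*25)*(-1))*363 = ((-4 + 100)*(-1))*363 = (96*(-1))*363 = -96*363 = -34848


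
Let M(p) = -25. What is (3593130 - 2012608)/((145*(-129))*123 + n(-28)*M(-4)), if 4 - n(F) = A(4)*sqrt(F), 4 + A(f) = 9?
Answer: -727297745086/1058750020345 - 15805220*I*sqrt(7)/211750004069 ≈ -0.68694 - 0.00019748*I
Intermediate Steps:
A(f) = 5 (A(f) = -4 + 9 = 5)
n(F) = 4 - 5*sqrt(F)
(3593130 - 2012608)/((145*(-129))*123 + n(-28)*M(-4)) = (3593130 - 2012608)/((145*(-129))*123 + (4 - 10*I*sqrt(7))*(-25)) = 1580522/(-18705*123 + (4 - 10*I*sqrt(7))*(-25)) = 1580522/(-2300715 + (4 - 10*I*sqrt(7))*(-25)) = 1580522/(-2300715 + (-100 + 250*I*sqrt(7))) = 1580522/(-2300815 + 250*I*sqrt(7))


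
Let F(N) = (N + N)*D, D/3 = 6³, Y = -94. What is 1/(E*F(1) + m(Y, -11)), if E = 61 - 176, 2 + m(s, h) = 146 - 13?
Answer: -1/148909 ≈ -6.7155e-6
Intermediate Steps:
D = 648 (D = 3*6³ = 3*216 = 648)
m(s, h) = 131 (m(s, h) = -2 + (146 - 13) = -2 + 133 = 131)
F(N) = 1296*N (F(N) = (N + N)*648 = (2*N)*648 = 1296*N)
E = -115
1/(E*F(1) + m(Y, -11)) = 1/(-149040 + 131) = 1/(-148909) = -1/148909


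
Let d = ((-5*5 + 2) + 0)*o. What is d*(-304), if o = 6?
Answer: 41952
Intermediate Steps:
d = -138 (d = ((-5*5 + 2) + 0)*6 = ((-25 + 2) + 0)*6 = (-23 + 0)*6 = -23*6 = -138)
d*(-304) = -138*(-304) = 41952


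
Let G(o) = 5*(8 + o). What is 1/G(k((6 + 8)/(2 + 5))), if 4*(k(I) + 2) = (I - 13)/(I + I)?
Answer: 16/425 ≈ 0.037647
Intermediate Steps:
k(I) = -2 + (-13 + I)/(8*I) (k(I) = -2 + ((I - 13)/(I + I))/4 = -2 + ((-13 + I)/((2*I)))/4 = -2 + ((-13 + I)*(1/(2*I)))/4 = -2 + ((-13 + I)/(2*I))/4 = -2 + (-13 + I)/(8*I))
G(o) = 40 + 5*o
1/G(k((6 + 8)/(2 + 5))) = 1/(40 + 5*((-13 - 15*(6 + 8)/(2 + 5))/(8*(((6 + 8)/(2 + 5)))))) = 1/(40 + 5*((-13 - 210/7)/(8*((14/7))))) = 1/(40 + 5*((-13 - 210/7)/(8*((14*(1/7)))))) = 1/(40 + 5*((1/8)*(-13 - 15*2)/2)) = 1/(40 + 5*((1/8)*(1/2)*(-13 - 30))) = 1/(40 + 5*((1/8)*(1/2)*(-43))) = 1/(40 + 5*(-43/16)) = 1/(40 - 215/16) = 1/(425/16) = 16/425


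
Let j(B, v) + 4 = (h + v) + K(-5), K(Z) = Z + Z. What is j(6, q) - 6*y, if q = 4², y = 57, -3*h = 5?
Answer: -1025/3 ≈ -341.67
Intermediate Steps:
h = -5/3 (h = -⅓*5 = -5/3 ≈ -1.6667)
K(Z) = 2*Z
q = 16
j(B, v) = -47/3 + v (j(B, v) = -4 + ((-5/3 + v) + 2*(-5)) = -4 + ((-5/3 + v) - 10) = -4 + (-35/3 + v) = -47/3 + v)
j(6, q) - 6*y = (-47/3 + 16) - 6*57 = ⅓ - 342 = -1025/3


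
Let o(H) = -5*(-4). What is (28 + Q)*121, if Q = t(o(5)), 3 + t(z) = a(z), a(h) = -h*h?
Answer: -45375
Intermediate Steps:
a(h) = -h²
o(H) = 20
t(z) = -3 - z²
Q = -403 (Q = -3 - 1*20² = -3 - 1*400 = -3 - 400 = -403)
(28 + Q)*121 = (28 - 403)*121 = -375*121 = -45375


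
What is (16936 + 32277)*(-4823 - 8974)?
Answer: -678991761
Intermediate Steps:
(16936 + 32277)*(-4823 - 8974) = 49213*(-13797) = -678991761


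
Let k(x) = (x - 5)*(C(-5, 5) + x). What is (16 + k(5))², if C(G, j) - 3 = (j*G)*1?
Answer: 256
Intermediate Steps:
C(G, j) = 3 + G*j (C(G, j) = 3 + (j*G)*1 = 3 + (G*j)*1 = 3 + G*j)
k(x) = (-22 + x)*(-5 + x) (k(x) = (x - 5)*((3 - 5*5) + x) = (-5 + x)*((3 - 25) + x) = (-5 + x)*(-22 + x) = (-22 + x)*(-5 + x))
(16 + k(5))² = (16 + (110 + 5² - 27*5))² = (16 + (110 + 25 - 135))² = (16 + 0)² = 16² = 256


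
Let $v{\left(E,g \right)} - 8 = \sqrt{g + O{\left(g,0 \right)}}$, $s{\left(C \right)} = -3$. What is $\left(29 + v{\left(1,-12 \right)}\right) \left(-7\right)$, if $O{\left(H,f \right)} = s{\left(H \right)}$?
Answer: $-259 - 7 i \sqrt{15} \approx -259.0 - 27.111 i$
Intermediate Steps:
$O{\left(H,f \right)} = -3$
$v{\left(E,g \right)} = 8 + \sqrt{-3 + g}$ ($v{\left(E,g \right)} = 8 + \sqrt{g - 3} = 8 + \sqrt{-3 + g}$)
$\left(29 + v{\left(1,-12 \right)}\right) \left(-7\right) = \left(29 + \left(8 + \sqrt{-3 - 12}\right)\right) \left(-7\right) = \left(29 + \left(8 + \sqrt{-15}\right)\right) \left(-7\right) = \left(29 + \left(8 + i \sqrt{15}\right)\right) \left(-7\right) = \left(37 + i \sqrt{15}\right) \left(-7\right) = -259 - 7 i \sqrt{15}$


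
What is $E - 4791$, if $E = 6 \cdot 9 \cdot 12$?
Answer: $-4143$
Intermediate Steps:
$E = 648$ ($E = 54 \cdot 12 = 648$)
$E - 4791 = 648 - 4791 = -4143$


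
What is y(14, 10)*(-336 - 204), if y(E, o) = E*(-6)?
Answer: 45360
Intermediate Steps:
y(E, o) = -6*E
y(14, 10)*(-336 - 204) = (-6*14)*(-336 - 204) = -84*(-540) = 45360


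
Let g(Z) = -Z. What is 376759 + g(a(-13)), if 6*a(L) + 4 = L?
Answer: 2260571/6 ≈ 3.7676e+5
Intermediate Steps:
a(L) = -⅔ + L/6
376759 + g(a(-13)) = 376759 - (-⅔ + (⅙)*(-13)) = 376759 - (-⅔ - 13/6) = 376759 - 1*(-17/6) = 376759 + 17/6 = 2260571/6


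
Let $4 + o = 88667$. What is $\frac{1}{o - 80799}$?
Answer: $\frac{1}{7864} \approx 0.00012716$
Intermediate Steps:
$o = 88663$ ($o = -4 + 88667 = 88663$)
$\frac{1}{o - 80799} = \frac{1}{88663 - 80799} = \frac{1}{7864}$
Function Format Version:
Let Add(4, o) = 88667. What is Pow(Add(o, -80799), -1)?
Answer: Rational(1, 7864) ≈ 0.00012716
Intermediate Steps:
o = 88663 (o = Add(-4, 88667) = 88663)
Pow(Add(o, -80799), -1) = Pow(Add(88663, -80799), -1) = Pow(7864, -1) = Rational(1, 7864)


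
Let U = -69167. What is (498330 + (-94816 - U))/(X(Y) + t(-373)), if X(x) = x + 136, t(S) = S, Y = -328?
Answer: -472681/565 ≈ -836.60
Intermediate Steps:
X(x) = 136 + x
(498330 + (-94816 - U))/(X(Y) + t(-373)) = (498330 + (-94816 - 1*(-69167)))/((136 - 328) - 373) = (498330 + (-94816 + 69167))/(-192 - 373) = (498330 - 25649)/(-565) = 472681*(-1/565) = -472681/565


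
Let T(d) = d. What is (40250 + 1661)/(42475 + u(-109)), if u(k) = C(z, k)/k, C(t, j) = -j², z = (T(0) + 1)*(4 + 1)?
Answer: 41911/42584 ≈ 0.98420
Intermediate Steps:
z = 5 (z = (0 + 1)*(4 + 1) = 1*5 = 5)
u(k) = -k (u(k) = (-k²)/k = -k)
(40250 + 1661)/(42475 + u(-109)) = (40250 + 1661)/(42475 - 1*(-109)) = 41911/(42475 + 109) = 41911/42584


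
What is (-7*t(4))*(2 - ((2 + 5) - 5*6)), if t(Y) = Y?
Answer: -700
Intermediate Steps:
(-7*t(4))*(2 - ((2 + 5) - 5*6)) = (-7*4)*(2 - ((2 + 5) - 5*6)) = -28*(2 - (7 - 30)) = -28*(2 - 1*(-23)) = -28*(2 + 23) = -28*25 = -700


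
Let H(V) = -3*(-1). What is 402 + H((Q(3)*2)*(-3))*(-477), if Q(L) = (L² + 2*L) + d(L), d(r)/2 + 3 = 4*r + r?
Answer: -1029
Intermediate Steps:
d(r) = -6 + 10*r (d(r) = -6 + 2*(4*r + r) = -6 + 2*(5*r) = -6 + 10*r)
Q(L) = -6 + L² + 12*L (Q(L) = (L² + 2*L) + (-6 + 10*L) = -6 + L² + 12*L)
H(V) = 3
402 + H((Q(3)*2)*(-3))*(-477) = 402 + 3*(-477) = 402 - 1431 = -1029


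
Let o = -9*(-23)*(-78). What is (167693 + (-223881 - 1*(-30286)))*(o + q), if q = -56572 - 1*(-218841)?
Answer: -3784877946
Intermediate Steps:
o = -16146 (o = 207*(-78) = -16146)
q = 162269 (q = -56572 + 218841 = 162269)
(167693 + (-223881 - 1*(-30286)))*(o + q) = (167693 + (-223881 - 1*(-30286)))*(-16146 + 162269) = (167693 + (-223881 + 30286))*146123 = (167693 - 193595)*146123 = -25902*146123 = -3784877946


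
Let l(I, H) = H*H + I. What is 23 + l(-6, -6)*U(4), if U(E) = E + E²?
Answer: 623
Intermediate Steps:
l(I, H) = I + H² (l(I, H) = H² + I = I + H²)
23 + l(-6, -6)*U(4) = 23 + (-6 + (-6)²)*(4*(1 + 4)) = 23 + (-6 + 36)*(4*5) = 23 + 30*20 = 23 + 600 = 623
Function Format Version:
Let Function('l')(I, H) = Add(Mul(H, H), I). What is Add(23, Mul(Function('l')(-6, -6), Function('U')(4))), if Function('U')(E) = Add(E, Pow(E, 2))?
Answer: 623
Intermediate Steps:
Function('l')(I, H) = Add(I, Pow(H, 2)) (Function('l')(I, H) = Add(Pow(H, 2), I) = Add(I, Pow(H, 2)))
Add(23, Mul(Function('l')(-6, -6), Function('U')(4))) = Add(23, Mul(Add(-6, Pow(-6, 2)), Mul(4, Add(1, 4)))) = Add(23, Mul(Add(-6, 36), Mul(4, 5))) = Add(23, Mul(30, 20)) = Add(23, 600) = 623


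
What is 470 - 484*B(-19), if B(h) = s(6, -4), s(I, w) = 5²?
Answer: -11630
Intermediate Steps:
s(I, w) = 25
B(h) = 25
470 - 484*B(-19) = 470 - 484*25 = 470 - 12100 = -11630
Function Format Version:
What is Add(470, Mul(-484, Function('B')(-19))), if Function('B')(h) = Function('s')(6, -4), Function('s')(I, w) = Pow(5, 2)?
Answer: -11630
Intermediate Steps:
Function('s')(I, w) = 25
Function('B')(h) = 25
Add(470, Mul(-484, Function('B')(-19))) = Add(470, Mul(-484, 25)) = Add(470, -12100) = -11630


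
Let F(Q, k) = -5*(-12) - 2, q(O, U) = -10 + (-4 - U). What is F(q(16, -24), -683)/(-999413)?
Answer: -58/999413 ≈ -5.8034e-5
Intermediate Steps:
q(O, U) = -14 - U
F(Q, k) = 58 (F(Q, k) = 60 - 2 = 58)
F(q(16, -24), -683)/(-999413) = 58/(-999413) = 58*(-1/999413) = -58/999413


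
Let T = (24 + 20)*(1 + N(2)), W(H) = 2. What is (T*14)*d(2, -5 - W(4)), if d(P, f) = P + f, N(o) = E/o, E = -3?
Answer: 1540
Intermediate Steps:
N(o) = -3/o
T = -22 (T = (24 + 20)*(1 - 3/2) = 44*(1 - 3*½) = 44*(1 - 3/2) = 44*(-½) = -22)
(T*14)*d(2, -5 - W(4)) = (-22*14)*(2 + (-5 - 1*2)) = -308*(2 + (-5 - 2)) = -308*(2 - 7) = -308*(-5) = 1540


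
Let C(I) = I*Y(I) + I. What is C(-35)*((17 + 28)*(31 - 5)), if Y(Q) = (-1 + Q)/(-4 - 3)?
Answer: -251550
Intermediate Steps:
Y(Q) = 1/7 - Q/7 (Y(Q) = (-1 + Q)/(-7) = (-1 + Q)*(-1/7) = 1/7 - Q/7)
C(I) = I + I*(1/7 - I/7) (C(I) = I*(1/7 - I/7) + I = I + I*(1/7 - I/7))
C(-35)*((17 + 28)*(31 - 5)) = ((1/7)*(-35)*(8 - 1*(-35)))*((17 + 28)*(31 - 5)) = ((1/7)*(-35)*(8 + 35))*(45*26) = ((1/7)*(-35)*43)*1170 = -215*1170 = -251550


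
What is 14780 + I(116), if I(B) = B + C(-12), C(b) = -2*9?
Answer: 14878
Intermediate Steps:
C(b) = -18
I(B) = -18 + B (I(B) = B - 18 = -18 + B)
14780 + I(116) = 14780 + (-18 + 116) = 14780 + 98 = 14878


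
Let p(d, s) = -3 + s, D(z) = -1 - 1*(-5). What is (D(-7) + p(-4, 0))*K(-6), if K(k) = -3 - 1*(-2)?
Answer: -1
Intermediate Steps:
D(z) = 4 (D(z) = -1 + 5 = 4)
K(k) = -1 (K(k) = -3 + 2 = -1)
(D(-7) + p(-4, 0))*K(-6) = (4 + (-3 + 0))*(-1) = (4 - 3)*(-1) = 1*(-1) = -1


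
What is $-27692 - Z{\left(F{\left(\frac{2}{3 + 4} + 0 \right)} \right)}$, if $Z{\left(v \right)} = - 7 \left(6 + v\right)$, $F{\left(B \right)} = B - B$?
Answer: $-27650$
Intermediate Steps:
$F{\left(B \right)} = 0$
$Z{\left(v \right)} = -42 - 7 v$
$-27692 - Z{\left(F{\left(\frac{2}{3 + 4} + 0 \right)} \right)} = -27692 - \left(-42 - 0\right) = -27692 - \left(-42 + 0\right) = -27692 - -42 = -27692 + 42 = -27650$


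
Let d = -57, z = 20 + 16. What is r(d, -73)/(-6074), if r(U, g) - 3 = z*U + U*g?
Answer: -1056/3037 ≈ -0.34771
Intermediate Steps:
z = 36
r(U, g) = 3 + 36*U + U*g (r(U, g) = 3 + (36*U + U*g) = 3 + 36*U + U*g)
r(d, -73)/(-6074) = (3 + 36*(-57) - 57*(-73))/(-6074) = (3 - 2052 + 4161)*(-1/6074) = 2112*(-1/6074) = -1056/3037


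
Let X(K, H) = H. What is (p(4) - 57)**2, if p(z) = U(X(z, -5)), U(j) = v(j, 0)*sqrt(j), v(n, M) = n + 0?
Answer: 3124 + 570*I*sqrt(5) ≈ 3124.0 + 1274.6*I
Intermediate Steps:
v(n, M) = n
U(j) = j**(3/2) (U(j) = j*sqrt(j) = j**(3/2))
p(z) = -5*I*sqrt(5) (p(z) = (-5)**(3/2) = -5*I*sqrt(5))
(p(4) - 57)**2 = (-5*I*sqrt(5) - 57)**2 = (-57 - 5*I*sqrt(5))**2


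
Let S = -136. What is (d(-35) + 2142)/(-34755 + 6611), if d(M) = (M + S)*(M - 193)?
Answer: -20565/14072 ≈ -1.4614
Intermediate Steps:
d(M) = (-193 + M)*(-136 + M) (d(M) = (M - 136)*(M - 193) = (-136 + M)*(-193 + M) = (-193 + M)*(-136 + M))
(d(-35) + 2142)/(-34755 + 6611) = ((26248 + (-35)² - 329*(-35)) + 2142)/(-34755 + 6611) = ((26248 + 1225 + 11515) + 2142)/(-28144) = (38988 + 2142)*(-1/28144) = 41130*(-1/28144) = -20565/14072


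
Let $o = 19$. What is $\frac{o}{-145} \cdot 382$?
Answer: $- \frac{7258}{145} \approx -50.055$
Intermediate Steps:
$\frac{o}{-145} \cdot 382 = \frac{19}{-145} \cdot 382 = 19 \left(- \frac{1}{145}\right) 382 = \left(- \frac{19}{145}\right) 382 = - \frac{7258}{145}$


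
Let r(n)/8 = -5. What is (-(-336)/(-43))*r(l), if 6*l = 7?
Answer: 13440/43 ≈ 312.56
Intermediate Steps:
l = 7/6 (l = (1/6)*7 = 7/6 ≈ 1.1667)
r(n) = -40 (r(n) = 8*(-5) = -40)
(-(-336)/(-43))*r(l) = -(-336)/(-43)*(-40) = -(-336)*(-1)/43*(-40) = -21*16/43*(-40) = -336/43*(-40) = 13440/43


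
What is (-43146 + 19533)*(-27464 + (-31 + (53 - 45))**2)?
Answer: 636016155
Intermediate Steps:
(-43146 + 19533)*(-27464 + (-31 + (53 - 45))**2) = -23613*(-27464 + (-31 + 8)**2) = -23613*(-27464 + (-23)**2) = -23613*(-27464 + 529) = -23613*(-26935) = 636016155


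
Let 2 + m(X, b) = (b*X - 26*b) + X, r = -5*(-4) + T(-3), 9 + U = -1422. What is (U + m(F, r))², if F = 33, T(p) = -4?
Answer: 1658944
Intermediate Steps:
U = -1431 (U = -9 - 1422 = -1431)
r = 16 (r = -5*(-4) - 4 = 20 - 4 = 16)
m(X, b) = -2 + X - 26*b + X*b (m(X, b) = -2 + ((b*X - 26*b) + X) = -2 + ((X*b - 26*b) + X) = -2 + ((-26*b + X*b) + X) = -2 + (X - 26*b + X*b) = -2 + X - 26*b + X*b)
(U + m(F, r))² = (-1431 + (-2 + 33 - 26*16 + 33*16))² = (-1431 + (-2 + 33 - 416 + 528))² = (-1431 + 143)² = (-1288)² = 1658944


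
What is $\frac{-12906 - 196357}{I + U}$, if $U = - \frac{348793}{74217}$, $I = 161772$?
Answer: $- \frac{15530872071}{12005883731} \approx -1.2936$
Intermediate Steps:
$U = - \frac{348793}{74217}$ ($U = \left(-348793\right) \frac{1}{74217} = - \frac{348793}{74217} \approx -4.6996$)
$\frac{-12906 - 196357}{I + U} = \frac{-12906 - 196357}{161772 - \frac{348793}{74217}} = \frac{-12906 + \left(-230153 + 33796\right)}{\frac{12005883731}{74217}} = \left(-12906 - 196357\right) \frac{74217}{12005883731} = \left(-209263\right) \frac{74217}{12005883731} = - \frac{15530872071}{12005883731}$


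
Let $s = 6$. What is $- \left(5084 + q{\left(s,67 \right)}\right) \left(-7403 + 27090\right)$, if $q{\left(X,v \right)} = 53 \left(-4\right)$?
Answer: $-95915064$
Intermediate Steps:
$q{\left(X,v \right)} = -212$
$- \left(5084 + q{\left(s,67 \right)}\right) \left(-7403 + 27090\right) = - \left(5084 - 212\right) \left(-7403 + 27090\right) = - 4872 \cdot 19687 = \left(-1\right) 95915064 = -95915064$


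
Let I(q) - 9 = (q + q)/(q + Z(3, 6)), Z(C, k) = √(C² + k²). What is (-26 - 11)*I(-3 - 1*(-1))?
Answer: -13357/41 + 444*√5/41 ≈ -301.57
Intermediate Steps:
I(q) = 9 + 2*q/(q + 3*√5) (I(q) = 9 + (q + q)/(q + √(3² + 6²)) = 9 + (2*q)/(q + √(9 + 36)) = 9 + (2*q)/(q + √45) = 9 + (2*q)/(q + 3*√5) = 9 + 2*q/(q + 3*√5))
(-26 - 11)*I(-3 - 1*(-1)) = (-26 - 11)*((11*(-3 - 1*(-1)) + 27*√5)/((-3 - 1*(-1)) + 3*√5)) = -37*(11*(-3 + 1) + 27*√5)/((-3 + 1) + 3*√5) = -37*(11*(-2) + 27*√5)/(-2 + 3*√5) = -37*(-22 + 27*√5)/(-2 + 3*√5)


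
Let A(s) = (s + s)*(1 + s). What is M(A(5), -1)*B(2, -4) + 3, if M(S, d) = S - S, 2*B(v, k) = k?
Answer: 3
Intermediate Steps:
A(s) = 2*s*(1 + s) (A(s) = (2*s)*(1 + s) = 2*s*(1 + s))
B(v, k) = k/2
M(S, d) = 0
M(A(5), -1)*B(2, -4) + 3 = 0*((1/2)*(-4)) + 3 = 0*(-2) + 3 = 0 + 3 = 3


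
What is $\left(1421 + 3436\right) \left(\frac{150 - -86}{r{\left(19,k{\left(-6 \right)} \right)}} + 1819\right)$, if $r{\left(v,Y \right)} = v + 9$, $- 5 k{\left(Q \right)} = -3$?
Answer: $\frac{62130744}{7} \approx 8.8758 \cdot 10^{6}$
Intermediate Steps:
$k{\left(Q \right)} = \frac{3}{5}$ ($k{\left(Q \right)} = \left(- \frac{1}{5}\right) \left(-3\right) = \frac{3}{5}$)
$r{\left(v,Y \right)} = 9 + v$
$\left(1421 + 3436\right) \left(\frac{150 - -86}{r{\left(19,k{\left(-6 \right)} \right)}} + 1819\right) = \left(1421 + 3436\right) \left(\frac{150 - -86}{9 + 19} + 1819\right) = 4857 \left(\frac{150 + 86}{28} + 1819\right) = 4857 \left(236 \cdot \frac{1}{28} + 1819\right) = 4857 \left(\frac{59}{7} + 1819\right) = 4857 \cdot \frac{12792}{7} = \frac{62130744}{7}$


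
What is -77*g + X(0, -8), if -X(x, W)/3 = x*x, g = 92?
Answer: -7084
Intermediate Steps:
X(x, W) = -3*x² (X(x, W) = -3*x*x = -3*x²)
-77*g + X(0, -8) = -77*92 - 3*0² = -7084 - 3*0 = -7084 + 0 = -7084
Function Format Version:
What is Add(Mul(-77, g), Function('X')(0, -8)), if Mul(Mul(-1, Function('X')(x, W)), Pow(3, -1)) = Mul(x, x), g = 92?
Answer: -7084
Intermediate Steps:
Function('X')(x, W) = Mul(-3, Pow(x, 2)) (Function('X')(x, W) = Mul(-3, Mul(x, x)) = Mul(-3, Pow(x, 2)))
Add(Mul(-77, g), Function('X')(0, -8)) = Add(Mul(-77, 92), Mul(-3, Pow(0, 2))) = Add(-7084, Mul(-3, 0)) = Add(-7084, 0) = -7084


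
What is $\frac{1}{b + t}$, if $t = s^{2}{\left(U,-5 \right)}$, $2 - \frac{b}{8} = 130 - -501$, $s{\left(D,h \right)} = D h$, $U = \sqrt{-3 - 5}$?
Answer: $- \frac{1}{5232} \approx -0.00019113$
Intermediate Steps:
$U = 2 i \sqrt{2}$ ($U = \sqrt{-8} = 2 i \sqrt{2} \approx 2.8284 i$)
$b = -5032$ ($b = 16 - 8 \left(130 - -501\right) = 16 - 8 \left(130 + 501\right) = 16 - 5048 = -5032$)
$t = -200$ ($t = \left(2 i \sqrt{2} \left(-5\right)\right)^{2} = \left(- 10 i \sqrt{2}\right)^{2} = -200$)
$\frac{1}{b + t} = \frac{1}{-5032 - 200} = \frac{1}{-5232} = - \frac{1}{5232}$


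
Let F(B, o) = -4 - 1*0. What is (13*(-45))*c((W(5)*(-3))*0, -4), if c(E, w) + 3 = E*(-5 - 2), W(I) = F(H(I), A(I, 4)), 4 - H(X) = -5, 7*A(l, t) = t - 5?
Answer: 1755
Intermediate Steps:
A(l, t) = -5/7 + t/7 (A(l, t) = (t - 5)/7 = (-5 + t)/7 = -5/7 + t/7)
H(X) = 9 (H(X) = 4 - 1*(-5) = 4 + 5 = 9)
F(B, o) = -4 (F(B, o) = -4 + 0 = -4)
W(I) = -4
c(E, w) = -3 - 7*E (c(E, w) = -3 + E*(-5 - 2) = -3 + E*(-7) = -3 - 7*E)
(13*(-45))*c((W(5)*(-3))*0, -4) = (13*(-45))*(-3 - 7*(-4*(-3))*0) = -585*(-3 - 84*0) = -585*(-3 - 7*0) = -585*(-3 + 0) = -585*(-3) = 1755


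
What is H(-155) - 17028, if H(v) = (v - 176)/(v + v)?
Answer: -5278349/310 ≈ -17027.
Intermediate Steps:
H(v) = (-176 + v)/(2*v) (H(v) = (-176 + v)/((2*v)) = (-176 + v)*(1/(2*v)) = (-176 + v)/(2*v))
H(-155) - 17028 = (½)*(-176 - 155)/(-155) - 17028 = (½)*(-1/155)*(-331) - 17028 = 331/310 - 17028 = -5278349/310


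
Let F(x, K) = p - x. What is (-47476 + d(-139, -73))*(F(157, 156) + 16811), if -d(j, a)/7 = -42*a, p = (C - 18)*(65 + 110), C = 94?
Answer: -2064968852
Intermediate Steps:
p = 13300 (p = (94 - 18)*(65 + 110) = 76*175 = 13300)
F(x, K) = 13300 - x
d(j, a) = 294*a (d(j, a) = -(-294)*a = 294*a)
(-47476 + d(-139, -73))*(F(157, 156) + 16811) = (-47476 + 294*(-73))*((13300 - 1*157) + 16811) = (-47476 - 21462)*((13300 - 157) + 16811) = -68938*(13143 + 16811) = -68938*29954 = -2064968852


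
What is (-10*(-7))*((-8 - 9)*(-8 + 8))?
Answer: 0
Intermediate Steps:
(-10*(-7))*((-8 - 9)*(-8 + 8)) = 70*(-17*0) = 70*0 = 0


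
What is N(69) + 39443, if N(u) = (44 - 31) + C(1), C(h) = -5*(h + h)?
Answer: 39446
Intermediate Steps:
C(h) = -10*h
N(u) = 3 (N(u) = (44 - 31) - 10*1 = 13 - 10 = 3)
N(69) + 39443 = 3 + 39443 = 39446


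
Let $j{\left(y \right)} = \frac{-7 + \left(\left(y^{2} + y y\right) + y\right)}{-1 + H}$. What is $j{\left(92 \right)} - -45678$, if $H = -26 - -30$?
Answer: $51349$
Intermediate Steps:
$H = 4$ ($H = -26 + 30 = 4$)
$j{\left(y \right)} = - \frac{7}{3} + \frac{y}{3} + \frac{2 y^{2}}{3}$ ($j{\left(y \right)} = \frac{-7 + \left(\left(y^{2} + y y\right) + y\right)}{-1 + 4} = \frac{-7 + \left(\left(y^{2} + y^{2}\right) + y\right)}{3} = \left(-7 + \left(2 y^{2} + y\right)\right) \frac{1}{3} = \left(-7 + \left(y + 2 y^{2}\right)\right) \frac{1}{3} = \left(-7 + y + 2 y^{2}\right) \frac{1}{3} = - \frac{7}{3} + \frac{y}{3} + \frac{2 y^{2}}{3}$)
$j{\left(92 \right)} - -45678 = \left(- \frac{7}{3} + \frac{1}{3} \cdot 92 + \frac{2 \cdot 92^{2}}{3}\right) - -45678 = \left(- \frac{7}{3} + \frac{92}{3} + \frac{2}{3} \cdot 8464\right) + 45678 = \left(- \frac{7}{3} + \frac{92}{3} + \frac{16928}{3}\right) + 45678 = 5671 + 45678 = 51349$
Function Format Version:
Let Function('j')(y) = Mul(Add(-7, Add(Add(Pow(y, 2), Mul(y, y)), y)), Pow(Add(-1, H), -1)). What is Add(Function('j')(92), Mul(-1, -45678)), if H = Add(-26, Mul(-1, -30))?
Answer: 51349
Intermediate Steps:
H = 4 (H = Add(-26, 30) = 4)
Function('j')(y) = Add(Rational(-7, 3), Mul(Rational(1, 3), y), Mul(Rational(2, 3), Pow(y, 2))) (Function('j')(y) = Mul(Add(-7, Add(Add(Pow(y, 2), Mul(y, y)), y)), Pow(Add(-1, 4), -1)) = Mul(Add(-7, Add(Add(Pow(y, 2), Pow(y, 2)), y)), Pow(3, -1)) = Mul(Add(-7, Add(Mul(2, Pow(y, 2)), y)), Rational(1, 3)) = Mul(Add(-7, Add(y, Mul(2, Pow(y, 2)))), Rational(1, 3)) = Mul(Add(-7, y, Mul(2, Pow(y, 2))), Rational(1, 3)) = Add(Rational(-7, 3), Mul(Rational(1, 3), y), Mul(Rational(2, 3), Pow(y, 2))))
Add(Function('j')(92), Mul(-1, -45678)) = Add(Add(Rational(-7, 3), Mul(Rational(1, 3), 92), Mul(Rational(2, 3), Pow(92, 2))), Mul(-1, -45678)) = Add(Add(Rational(-7, 3), Rational(92, 3), Mul(Rational(2, 3), 8464)), 45678) = Add(Add(Rational(-7, 3), Rational(92, 3), Rational(16928, 3)), 45678) = Add(5671, 45678) = 51349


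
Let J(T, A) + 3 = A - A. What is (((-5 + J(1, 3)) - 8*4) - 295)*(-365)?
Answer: 122275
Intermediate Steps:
J(T, A) = -3 (J(T, A) = -3 + (A - A) = -3 + 0 = -3)
(((-5 + J(1, 3)) - 8*4) - 295)*(-365) = (((-5 - 3) - 8*4) - 295)*(-365) = ((-8 - 32) - 295)*(-365) = (-40 - 295)*(-365) = -335*(-365) = 122275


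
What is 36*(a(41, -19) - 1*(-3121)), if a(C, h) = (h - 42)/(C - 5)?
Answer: 112295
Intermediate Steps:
a(C, h) = (-42 + h)/(-5 + C)
36*(a(41, -19) - 1*(-3121)) = 36*((-42 - 19)/(-5 + 41) - 1*(-3121)) = 36*(-61/36 + 3121) = 36*(112295/36) = 112295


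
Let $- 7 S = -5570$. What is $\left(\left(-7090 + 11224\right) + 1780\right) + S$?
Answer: $\frac{46968}{7} \approx 6709.7$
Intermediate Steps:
$S = \frac{5570}{7}$ ($S = \left(- \frac{1}{7}\right) \left(-5570\right) = \frac{5570}{7} \approx 795.71$)
$\left(\left(-7090 + 11224\right) + 1780\right) + S = \left(\left(-7090 + 11224\right) + 1780\right) + \frac{5570}{7} = \left(4134 + 1780\right) + \frac{5570}{7} = 5914 + \frac{5570}{7} = \frac{46968}{7}$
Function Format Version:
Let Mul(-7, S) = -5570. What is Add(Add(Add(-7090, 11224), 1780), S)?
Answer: Rational(46968, 7) ≈ 6709.7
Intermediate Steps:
S = Rational(5570, 7) (S = Mul(Rational(-1, 7), -5570) = Rational(5570, 7) ≈ 795.71)
Add(Add(Add(-7090, 11224), 1780), S) = Add(Add(Add(-7090, 11224), 1780), Rational(5570, 7)) = Add(Add(4134, 1780), Rational(5570, 7)) = Add(5914, Rational(5570, 7)) = Rational(46968, 7)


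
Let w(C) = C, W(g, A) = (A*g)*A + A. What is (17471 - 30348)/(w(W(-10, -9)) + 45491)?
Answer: -12877/44672 ≈ -0.28826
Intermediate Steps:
W(g, A) = A + g*A² (W(g, A) = g*A² + A = A + g*A²)
(17471 - 30348)/(w(W(-10, -9)) + 45491) = (17471 - 30348)/(-9*(1 - 9*(-10)) + 45491) = -12877/(-9*(1 + 90) + 45491) = -12877/(-9*91 + 45491) = -12877/(-819 + 45491) = -12877/44672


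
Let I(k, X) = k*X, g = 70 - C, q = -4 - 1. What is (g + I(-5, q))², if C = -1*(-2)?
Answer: 8649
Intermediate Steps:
q = -5
C = 2
g = 68 (g = 70 - 1*2 = 70 - 2 = 68)
I(k, X) = X*k
(g + I(-5, q))² = (68 - 5*(-5))² = (68 + 25)² = 93² = 8649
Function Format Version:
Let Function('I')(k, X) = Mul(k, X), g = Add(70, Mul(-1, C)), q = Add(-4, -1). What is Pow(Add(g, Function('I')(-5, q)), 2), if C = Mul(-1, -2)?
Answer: 8649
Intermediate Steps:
q = -5
C = 2
g = 68 (g = Add(70, Mul(-1, 2)) = Add(70, -2) = 68)
Function('I')(k, X) = Mul(X, k)
Pow(Add(g, Function('I')(-5, q)), 2) = Pow(Add(68, Mul(-5, -5)), 2) = Pow(Add(68, 25), 2) = Pow(93, 2) = 8649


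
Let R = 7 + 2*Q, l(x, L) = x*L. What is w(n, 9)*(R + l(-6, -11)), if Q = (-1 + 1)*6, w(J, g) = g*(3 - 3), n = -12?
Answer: 0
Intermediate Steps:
w(J, g) = 0 (w(J, g) = g*0 = 0)
Q = 0 (Q = 0*6 = 0)
l(x, L) = L*x
R = 7 (R = 7 + 2*0 = 7 + 0 = 7)
w(n, 9)*(R + l(-6, -11)) = 0*(7 - 11*(-6)) = 0*(7 + 66) = 0*73 = 0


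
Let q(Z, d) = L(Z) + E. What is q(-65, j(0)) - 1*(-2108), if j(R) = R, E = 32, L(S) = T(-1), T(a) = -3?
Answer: 2137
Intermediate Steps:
L(S) = -3
q(Z, d) = 29 (q(Z, d) = -3 + 32 = 29)
q(-65, j(0)) - 1*(-2108) = 29 - 1*(-2108) = 29 + 2108 = 2137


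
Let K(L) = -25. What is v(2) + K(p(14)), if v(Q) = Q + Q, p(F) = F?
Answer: -21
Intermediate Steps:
v(Q) = 2*Q
v(2) + K(p(14)) = 2*2 - 25 = 4 - 25 = -21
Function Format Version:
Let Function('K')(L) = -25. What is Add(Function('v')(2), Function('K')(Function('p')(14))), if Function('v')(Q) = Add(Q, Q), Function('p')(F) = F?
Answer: -21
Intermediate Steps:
Function('v')(Q) = Mul(2, Q)
Add(Function('v')(2), Function('K')(Function('p')(14))) = Add(Mul(2, 2), -25) = Add(4, -25) = -21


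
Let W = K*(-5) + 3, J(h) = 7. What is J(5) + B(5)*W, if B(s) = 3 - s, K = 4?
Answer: 41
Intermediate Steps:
W = -17 (W = 4*(-5) + 3 = -20 + 3 = -17)
J(5) + B(5)*W = 7 + (3 - 1*5)*(-17) = 7 + (3 - 5)*(-17) = 7 - 2*(-17) = 7 + 34 = 41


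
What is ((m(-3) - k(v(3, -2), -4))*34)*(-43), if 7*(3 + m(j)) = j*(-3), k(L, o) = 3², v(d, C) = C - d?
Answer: 109650/7 ≈ 15664.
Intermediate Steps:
k(L, o) = 9
m(j) = -3 - 3*j/7 (m(j) = -3 + (j*(-3))/7 = -3 + (-3*j)/7 = -3 - 3*j/7)
((m(-3) - k(v(3, -2), -4))*34)*(-43) = (((-3 - 3/7*(-3)) - 1*9)*34)*(-43) = (((-3 + 9/7) - 9)*34)*(-43) = ((-12/7 - 9)*34)*(-43) = -75/7*34*(-43) = -2550/7*(-43) = 109650/7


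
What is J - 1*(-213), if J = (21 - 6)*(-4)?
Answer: 153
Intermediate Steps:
J = -60 (J = 15*(-4) = -60)
J - 1*(-213) = -60 - 1*(-213) = -60 + 213 = 153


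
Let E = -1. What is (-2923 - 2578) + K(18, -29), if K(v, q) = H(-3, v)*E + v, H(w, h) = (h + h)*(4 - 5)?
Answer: -5447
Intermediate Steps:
H(w, h) = -2*h (H(w, h) = (2*h)*(-1) = -2*h)
K(v, q) = 3*v (K(v, q) = -2*v*(-1) + v = 2*v + v = 3*v)
(-2923 - 2578) + K(18, -29) = (-2923 - 2578) + 3*18 = -5501 + 54 = -5447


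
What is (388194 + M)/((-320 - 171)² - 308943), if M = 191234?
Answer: -289714/33931 ≈ -8.5383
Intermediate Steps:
(388194 + M)/((-320 - 171)² - 308943) = (388194 + 191234)/((-320 - 171)² - 308943) = 579428/((-491)² - 308943) = 579428/(241081 - 308943) = 579428/(-67862) = 579428*(-1/67862) = -289714/33931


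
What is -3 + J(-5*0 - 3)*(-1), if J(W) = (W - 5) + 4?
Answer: 1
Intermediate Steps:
J(W) = -1 + W (J(W) = (-5 + W) + 4 = -1 + W)
-3 + J(-5*0 - 3)*(-1) = -3 + (-1 + (-5*0 - 3))*(-1) = -3 + (-1 + (0 - 3))*(-1) = -3 + (-1 - 3)*(-1) = -3 - 4*(-1) = -3 + 4 = 1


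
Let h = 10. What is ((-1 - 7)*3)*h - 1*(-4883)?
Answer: 4643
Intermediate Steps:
((-1 - 7)*3)*h - 1*(-4883) = ((-1 - 7)*3)*10 - 1*(-4883) = -8*3*10 + 4883 = -24*10 + 4883 = -240 + 4883 = 4643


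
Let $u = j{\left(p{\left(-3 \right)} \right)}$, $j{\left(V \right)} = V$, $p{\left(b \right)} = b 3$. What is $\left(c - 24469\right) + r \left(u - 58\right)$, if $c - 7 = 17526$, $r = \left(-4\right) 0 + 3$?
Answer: $-7137$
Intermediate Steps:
$p{\left(b \right)} = 3 b$
$r = 3$ ($r = 0 + 3 = 3$)
$c = 17533$ ($c = 7 + 17526 = 17533$)
$u = -9$ ($u = 3 \left(-3\right) = -9$)
$\left(c - 24469\right) + r \left(u - 58\right) = \left(17533 - 24469\right) + 3 \left(-9 - 58\right) = -6936 + 3 \left(-67\right) = -6936 - 201 = -7137$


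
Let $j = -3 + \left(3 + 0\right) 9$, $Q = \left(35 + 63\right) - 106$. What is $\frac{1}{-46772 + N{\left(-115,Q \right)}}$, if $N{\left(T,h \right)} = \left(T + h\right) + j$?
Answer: $- \frac{1}{46871} \approx -2.1335 \cdot 10^{-5}$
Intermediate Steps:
$Q = -8$ ($Q = 98 - 106 = -8$)
$j = 24$ ($j = -3 + 3 \cdot 9 = -3 + 27 = 24$)
$N{\left(T,h \right)} = 24 + T + h$ ($N{\left(T,h \right)} = \left(T + h\right) + 24 = 24 + T + h$)
$\frac{1}{-46772 + N{\left(-115,Q \right)}} = \frac{1}{-46772 - 99} = \frac{1}{-46871} = - \frac{1}{46871}$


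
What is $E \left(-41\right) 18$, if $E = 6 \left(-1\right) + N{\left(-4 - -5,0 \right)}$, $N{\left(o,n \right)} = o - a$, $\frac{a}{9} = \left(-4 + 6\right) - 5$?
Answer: $-16236$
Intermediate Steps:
$a = -27$ ($a = 9 \left(\left(-4 + 6\right) - 5\right) = 9 \left(2 - 5\right) = 9 \left(-3\right) = -27$)
$N{\left(o,n \right)} = 27 + o$ ($N{\left(o,n \right)} = o - -27 = o + 27 = 27 + o$)
$E = 22$ ($E = 6 \left(-1\right) + \left(27 - -1\right) = -6 + \left(27 + \left(-4 + 5\right)\right) = -6 + \left(27 + 1\right) = -6 + 28 = 22$)
$E \left(-41\right) 18 = 22 \left(-41\right) 18 = \left(-902\right) 18 = -16236$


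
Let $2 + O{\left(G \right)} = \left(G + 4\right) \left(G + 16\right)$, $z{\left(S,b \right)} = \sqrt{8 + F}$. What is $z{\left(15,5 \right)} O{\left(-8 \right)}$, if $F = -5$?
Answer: $- 34 \sqrt{3} \approx -58.89$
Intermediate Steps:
$z{\left(S,b \right)} = \sqrt{3}$ ($z{\left(S,b \right)} = \sqrt{8 - 5} = \sqrt{3}$)
$O{\left(G \right)} = -2 + \left(4 + G\right) \left(16 + G\right)$ ($O{\left(G \right)} = -2 + \left(G + 4\right) \left(G + 16\right) = -2 + \left(4 + G\right) \left(16 + G\right)$)
$z{\left(15,5 \right)} O{\left(-8 \right)} = \sqrt{3} \left(62 + \left(-8\right)^{2} + 20 \left(-8\right)\right) = \sqrt{3} \left(62 + 64 - 160\right) = \sqrt{3} \left(-34\right) = - 34 \sqrt{3}$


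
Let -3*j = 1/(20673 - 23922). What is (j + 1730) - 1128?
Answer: 5867695/9747 ≈ 602.00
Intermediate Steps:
j = 1/9747 (j = -1/(3*(20673 - 23922)) = -⅓/(-3249) = -⅓*(-1/3249) = 1/9747 ≈ 0.00010260)
(j + 1730) - 1128 = (1/9747 + 1730) - 1128 = 16862311/9747 - 1128 = 5867695/9747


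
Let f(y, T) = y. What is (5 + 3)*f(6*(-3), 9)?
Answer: -144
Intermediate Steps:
(5 + 3)*f(6*(-3), 9) = (5 + 3)*(6*(-3)) = 8*(-18) = -144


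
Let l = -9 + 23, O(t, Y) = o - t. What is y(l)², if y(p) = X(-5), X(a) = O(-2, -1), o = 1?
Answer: 9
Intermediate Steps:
O(t, Y) = 1 - t
l = 14
X(a) = 3 (X(a) = 1 - 1*(-2) = 1 + 2 = 3)
y(p) = 3
y(l)² = 3² = 9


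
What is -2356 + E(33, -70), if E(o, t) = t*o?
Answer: -4666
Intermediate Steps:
E(o, t) = o*t
-2356 + E(33, -70) = -2356 + 33*(-70) = -2356 - 2310 = -4666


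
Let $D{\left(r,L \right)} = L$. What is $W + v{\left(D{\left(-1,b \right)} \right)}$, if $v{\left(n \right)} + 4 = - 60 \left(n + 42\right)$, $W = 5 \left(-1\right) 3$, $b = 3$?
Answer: $-2719$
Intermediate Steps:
$W = -15$ ($W = \left(-5\right) 3 = -15$)
$v{\left(n \right)} = -2524 - 60 n$ ($v{\left(n \right)} = -4 - 60 \left(n + 42\right) = -4 - 60 \left(42 + n\right) = -4 - \left(2520 + 60 n\right) = -2524 - 60 n$)
$W + v{\left(D{\left(-1,b \right)} \right)} = -15 - 2704 = -2719$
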